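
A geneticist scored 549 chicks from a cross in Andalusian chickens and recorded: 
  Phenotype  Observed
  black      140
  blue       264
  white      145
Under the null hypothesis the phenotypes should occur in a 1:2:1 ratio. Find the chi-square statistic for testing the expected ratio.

Under the 1:2:1 hypothesis (Σ ratio = 4, N = 549):
  black: 549 × 1/4 = 137.25
  blue: 549 × 2/4 = 274.5
  white: 549 × 1/4 = 137.25
χ² = Σ (O − E)² / E
  black: (140 − 137.25)² / 137.25 = 0.0551
  blue: (264 − 274.5)² / 274.5 = 0.4016
  white: (145 − 137.25)² / 137.25 = 0.4376
χ² = 0.0551 + 0.4016 + 0.4376 = 0.8943 ≈ 0.894

0.894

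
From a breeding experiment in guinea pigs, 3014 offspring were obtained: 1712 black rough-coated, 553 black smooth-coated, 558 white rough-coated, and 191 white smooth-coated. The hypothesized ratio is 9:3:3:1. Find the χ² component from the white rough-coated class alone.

Total ratio parts = 16. Expected numbers out of 3014:
  black rough-coated: 3014 × 9/16 = 1695.375
  black smooth-coated: 3014 × 3/16 = 565.125
  white rough-coated: 3014 × 3/16 = 565.125
  white smooth-coated: 3014 × 1/16 = 188.375
Contribution of white rough-coated: (558 − 565.125)² / 565.125 = 0.0898

0.090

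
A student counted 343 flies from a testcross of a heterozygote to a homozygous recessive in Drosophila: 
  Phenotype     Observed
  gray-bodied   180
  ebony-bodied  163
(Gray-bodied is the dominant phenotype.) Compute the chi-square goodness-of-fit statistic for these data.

A testcross of a heterozygote (Aa × aa) gives a 1:1 phenotypic ratio.
Expected counts for N = 343 under a 1:1 ratio (total parts = 2):
  gray-bodied: 343 × 1/2 = 171.5
  ebony-bodied: 343 × 1/2 = 171.5
χ² = Σ (O − E)² / E
  gray-bodied: (180 − 171.5)² / 171.5 = 0.4213
  ebony-bodied: (163 − 171.5)² / 171.5 = 0.4213
χ² = 0.4213 + 0.4213 = 0.8426 ≈ 0.843

0.843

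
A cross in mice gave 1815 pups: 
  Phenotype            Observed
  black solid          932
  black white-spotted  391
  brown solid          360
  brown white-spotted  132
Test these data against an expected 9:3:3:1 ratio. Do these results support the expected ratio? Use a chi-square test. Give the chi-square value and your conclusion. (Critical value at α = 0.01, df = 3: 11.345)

Total ratio parts = 16. Expected numbers out of 1815:
  black solid: 1815 × 9/16 = 1020.9375
  black white-spotted: 1815 × 3/16 = 340.3125
  brown solid: 1815 × 3/16 = 340.3125
  brown white-spotted: 1815 × 1/16 = 113.4375
χ² = Σ (O − E)² / E
  black solid: (932 − 1020.9375)² / 1020.9375 = 7.7477
  black white-spotted: (391 − 340.3125)² / 340.3125 = 7.5496
  brown solid: (360 − 340.3125)² / 340.3125 = 1.1389
  brown white-spotted: (132 − 113.4375)² / 113.4375 = 3.0375
χ² = 7.7477 + 7.5496 + 1.1389 + 3.0375 = 19.4737 ≈ 19.474
Degrees of freedom = 4 − 1 = 3; critical value at α = 0.01 is 11.345.
Since 19.474 > 11.345, we reject the null hypothesis — the data do not fit the 9:3:3:1 ratio.

19.474; not consistent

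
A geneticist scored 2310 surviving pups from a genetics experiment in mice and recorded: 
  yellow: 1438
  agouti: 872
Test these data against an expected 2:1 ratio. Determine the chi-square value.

Total ratio parts = 3. Expected numbers out of 2310:
  yellow: 2310 × 2/3 = 1540
  agouti: 2310 × 1/3 = 770
χ² = Σ (O − E)² / E
  yellow: (1438 − 1540)² / 1540 = 6.7558
  agouti: (872 − 770)² / 770 = 13.5117
χ² = 6.7558 + 13.5117 = 20.2675 ≈ 20.268

20.268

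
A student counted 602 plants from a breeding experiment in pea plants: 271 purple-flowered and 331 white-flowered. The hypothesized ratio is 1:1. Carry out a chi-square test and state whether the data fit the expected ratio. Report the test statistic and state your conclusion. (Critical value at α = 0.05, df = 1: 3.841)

Under the 1:1 hypothesis (Σ ratio = 2, N = 602):
  purple-flowered: 602 × 1/2 = 301
  white-flowered: 602 × 1/2 = 301
χ² = Σ (O − E)² / E
  purple-flowered: (271 − 301)² / 301 = 2.9900
  white-flowered: (331 − 301)² / 301 = 2.9900
χ² = 2.9900 + 2.9900 = 5.980
Degrees of freedom = 2 − 1 = 1; critical value at α = 0.05 is 3.841.
Since 5.980 > 3.841, we reject the null hypothesis — the data do not fit the 1:1 ratio.

5.980; not consistent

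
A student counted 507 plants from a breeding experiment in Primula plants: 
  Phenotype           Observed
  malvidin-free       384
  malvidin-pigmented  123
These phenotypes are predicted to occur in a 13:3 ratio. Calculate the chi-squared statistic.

10.105

Under the 13:3 hypothesis (Σ ratio = 16, N = 507):
  malvidin-free: 507 × 13/16 = 411.9375
  malvidin-pigmented: 507 × 3/16 = 95.0625
χ² = Σ (O − E)² / E
  malvidin-free: (384 − 411.9375)² / 411.9375 = 1.8947
  malvidin-pigmented: (123 − 95.0625)² / 95.0625 = 8.2104
χ² = 1.8947 + 8.2104 = 10.1051 ≈ 10.105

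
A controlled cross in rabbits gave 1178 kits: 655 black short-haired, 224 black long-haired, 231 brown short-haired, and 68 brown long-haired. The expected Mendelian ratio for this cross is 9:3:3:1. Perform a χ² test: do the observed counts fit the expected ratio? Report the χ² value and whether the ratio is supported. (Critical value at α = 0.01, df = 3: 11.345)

Total ratio parts = 16. Expected numbers out of 1178:
  black short-haired: 1178 × 9/16 = 662.625
  black long-haired: 1178 × 3/16 = 220.875
  brown short-haired: 1178 × 3/16 = 220.875
  brown long-haired: 1178 × 1/16 = 73.625
χ² = Σ (O − E)² / E
  black short-haired: (655 − 662.625)² / 662.625 = 0.0877
  black long-haired: (224 − 220.875)² / 220.875 = 0.0442
  brown short-haired: (231 − 220.875)² / 220.875 = 0.4641
  brown long-haired: (68 − 73.625)² / 73.625 = 0.4298
χ² = 0.0877 + 0.0442 + 0.4641 + 0.4298 = 1.0258 ≈ 1.026
Degrees of freedom = 4 − 1 = 3; critical value at α = 0.01 is 11.345.
Since 1.026 < 11.345, we fail to reject the null hypothesis — the data are consistent with the 9:3:3:1 ratio.

1.026; consistent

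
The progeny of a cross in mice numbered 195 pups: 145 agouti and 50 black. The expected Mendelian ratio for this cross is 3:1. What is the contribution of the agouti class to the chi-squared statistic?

0.011

Expected counts for N = 195 under a 3:1 ratio (total parts = 4):
  agouti: 195 × 3/4 = 146.25
  black: 195 × 1/4 = 48.75
Contribution of agouti: (145 − 146.25)² / 146.25 = 0.0107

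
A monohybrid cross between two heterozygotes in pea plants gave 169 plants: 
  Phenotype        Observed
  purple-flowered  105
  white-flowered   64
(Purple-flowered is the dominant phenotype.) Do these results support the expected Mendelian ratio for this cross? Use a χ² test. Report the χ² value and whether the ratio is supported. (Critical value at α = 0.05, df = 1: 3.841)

14.929; not consistent

For a monohybrid cross between heterozygotes with complete dominance, the expected phenotypic ratio is 3:1.
Expected counts for N = 169 under a 3:1 ratio (total parts = 4):
  purple-flowered: 169 × 3/4 = 126.75
  white-flowered: 169 × 1/4 = 42.25
χ² = Σ (O − E)² / E
  purple-flowered: (105 − 126.75)² / 126.75 = 3.7322
  white-flowered: (64 − 42.25)² / 42.25 = 11.1967
χ² = 3.7322 + 11.1967 = 14.9289 ≈ 14.929
Degrees of freedom = 2 − 1 = 1; critical value at α = 0.05 is 3.841.
Since 14.929 > 3.841, we reject the null hypothesis — the data do not fit the 3:1 ratio.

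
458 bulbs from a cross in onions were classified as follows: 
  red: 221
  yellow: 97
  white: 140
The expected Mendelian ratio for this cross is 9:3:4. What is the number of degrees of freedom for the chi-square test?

2

A goodness-of-fit test with 3 phenotype classes has df = 3 − 1 = 2.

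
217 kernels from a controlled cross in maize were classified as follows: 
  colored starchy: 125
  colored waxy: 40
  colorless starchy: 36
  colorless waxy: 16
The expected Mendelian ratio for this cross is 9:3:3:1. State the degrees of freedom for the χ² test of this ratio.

A goodness-of-fit test with 4 phenotype classes has df = 4 − 1 = 3.

3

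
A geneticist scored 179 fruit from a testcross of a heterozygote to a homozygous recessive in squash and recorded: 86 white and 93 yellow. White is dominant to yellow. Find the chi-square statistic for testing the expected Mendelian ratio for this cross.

A testcross of a heterozygote (Aa × aa) gives a 1:1 phenotypic ratio.
Total ratio parts = 2. Expected numbers out of 179:
  white: 179 × 1/2 = 89.5
  yellow: 179 × 1/2 = 89.5
χ² = Σ (O − E)² / E
  white: (86 − 89.5)² / 89.5 = 0.1369
  yellow: (93 − 89.5)² / 89.5 = 0.1369
χ² = 0.1369 + 0.1369 = 0.2738 ≈ 0.274

0.274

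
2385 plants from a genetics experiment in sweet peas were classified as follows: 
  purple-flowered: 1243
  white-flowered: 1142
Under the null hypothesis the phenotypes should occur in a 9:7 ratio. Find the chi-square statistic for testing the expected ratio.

Total ratio parts = 16. Expected numbers out of 2385:
  purple-flowered: 2385 × 9/16 = 1341.5625
  white-flowered: 2385 × 7/16 = 1043.4375
χ² = Σ (O − E)² / E
  purple-flowered: (1243 − 1341.5625)² / 1341.5625 = 7.2412
  white-flowered: (1142 − 1043.4375)² / 1043.4375 = 9.3102
χ² = 7.2412 + 9.3102 = 16.5514 ≈ 16.551

16.551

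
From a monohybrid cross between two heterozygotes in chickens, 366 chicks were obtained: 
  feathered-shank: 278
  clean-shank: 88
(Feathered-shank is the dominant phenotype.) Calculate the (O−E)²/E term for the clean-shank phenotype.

0.134

For a monohybrid cross between heterozygotes with complete dominance, the expected phenotypic ratio is 3:1.
Total ratio parts = 4. Expected numbers out of 366:
  feathered-shank: 366 × 3/4 = 274.5
  clean-shank: 366 × 1/4 = 91.5
Contribution of clean-shank: (88 − 91.5)² / 91.5 = 0.1339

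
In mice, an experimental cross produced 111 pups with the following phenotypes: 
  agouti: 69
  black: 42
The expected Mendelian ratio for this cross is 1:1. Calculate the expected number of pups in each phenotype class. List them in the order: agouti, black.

55.5, 55.5

Under the 1:1 hypothesis (Σ ratio = 2, N = 111):
  agouti: 111 × 1/2 = 55.5
  black: 111 × 1/2 = 55.5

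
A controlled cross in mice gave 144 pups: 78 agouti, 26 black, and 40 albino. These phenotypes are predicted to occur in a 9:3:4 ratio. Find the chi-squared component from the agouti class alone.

Under the 9:3:4 hypothesis (Σ ratio = 16, N = 144):
  agouti: 144 × 9/16 = 81
  black: 144 × 3/16 = 27
  albino: 144 × 4/16 = 36
Contribution of agouti: (78 − 81)² / 81 = 0.1111

0.111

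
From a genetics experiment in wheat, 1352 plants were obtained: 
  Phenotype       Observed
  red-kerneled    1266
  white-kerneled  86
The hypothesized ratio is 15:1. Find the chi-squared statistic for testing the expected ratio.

Expected counts for N = 1352 under a 15:1 ratio (total parts = 16):
  red-kerneled: 1352 × 15/16 = 1267.5
  white-kerneled: 1352 × 1/16 = 84.5
χ² = Σ (O − E)² / E
  red-kerneled: (1266 − 1267.5)² / 1267.5 = 0.0018
  white-kerneled: (86 − 84.5)² / 84.5 = 0.0266
χ² = 0.0018 + 0.0266 = 0.0284 ≈ 0.028

0.028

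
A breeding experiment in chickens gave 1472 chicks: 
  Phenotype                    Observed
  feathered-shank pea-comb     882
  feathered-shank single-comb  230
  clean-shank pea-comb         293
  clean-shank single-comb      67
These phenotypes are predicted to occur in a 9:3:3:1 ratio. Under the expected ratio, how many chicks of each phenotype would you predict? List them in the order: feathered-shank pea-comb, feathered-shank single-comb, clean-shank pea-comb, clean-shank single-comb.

828, 276, 276, 92

The 9:3:3:1 ratio has 16 parts, so with N = 1472 the expected counts are:
  feathered-shank pea-comb: 1472 × 9/16 = 828
  feathered-shank single-comb: 1472 × 3/16 = 276
  clean-shank pea-comb: 1472 × 3/16 = 276
  clean-shank single-comb: 1472 × 1/16 = 92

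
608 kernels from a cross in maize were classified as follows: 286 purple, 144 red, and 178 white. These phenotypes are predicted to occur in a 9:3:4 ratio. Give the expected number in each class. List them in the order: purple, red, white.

The 9:3:4 ratio has 16 parts, so with N = 608 the expected counts are:
  purple: 608 × 9/16 = 342
  red: 608 × 3/16 = 114
  white: 608 × 4/16 = 152

342, 114, 152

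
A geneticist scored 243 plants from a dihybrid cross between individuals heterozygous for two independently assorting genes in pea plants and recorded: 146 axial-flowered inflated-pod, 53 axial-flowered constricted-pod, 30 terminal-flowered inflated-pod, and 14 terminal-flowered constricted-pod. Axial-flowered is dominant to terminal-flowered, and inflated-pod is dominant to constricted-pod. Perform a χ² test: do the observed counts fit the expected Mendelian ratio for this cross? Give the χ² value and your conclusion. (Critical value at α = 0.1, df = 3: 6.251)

7.257; not consistent

A dihybrid F₂ with independent assortment and complete dominance at both loci gives a 9:3:3:1 phenotypic ratio.
Under the 9:3:3:1 hypothesis (Σ ratio = 16, N = 243):
  axial-flowered inflated-pod: 243 × 9/16 = 136.6875
  axial-flowered constricted-pod: 243 × 3/16 = 45.5625
  terminal-flowered inflated-pod: 243 × 3/16 = 45.5625
  terminal-flowered constricted-pod: 243 × 1/16 = 15.1875
χ² = Σ (O − E)² / E
  axial-flowered inflated-pod: (146 − 136.6875)² / 136.6875 = 0.6345
  axial-flowered constricted-pod: (53 − 45.5625)² / 45.5625 = 1.2141
  terminal-flowered inflated-pod: (30 − 45.5625)² / 45.5625 = 5.3156
  terminal-flowered constricted-pod: (14 − 15.1875)² / 15.1875 = 0.0928
χ² = 0.6345 + 1.2141 + 5.3156 + 0.0928 = 7.257
Degrees of freedom = 4 − 1 = 3; critical value at α = 0.1 is 6.251.
Since 7.257 > 6.251, we reject the null hypothesis — the data do not fit the 9:3:3:1 ratio.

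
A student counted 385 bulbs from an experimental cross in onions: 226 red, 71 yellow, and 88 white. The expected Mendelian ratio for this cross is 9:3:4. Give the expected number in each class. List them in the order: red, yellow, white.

Under the 9:3:4 hypothesis (Σ ratio = 16, N = 385):
  red: 385 × 9/16 = 216.5625
  yellow: 385 × 3/16 = 72.1875
  white: 385 × 4/16 = 96.25

216.5625, 72.1875, 96.25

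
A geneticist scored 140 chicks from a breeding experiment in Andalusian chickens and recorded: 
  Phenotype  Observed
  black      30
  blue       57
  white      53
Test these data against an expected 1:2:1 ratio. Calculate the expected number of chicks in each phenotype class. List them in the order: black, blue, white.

Under the 1:2:1 hypothesis (Σ ratio = 4, N = 140):
  black: 140 × 1/4 = 35
  blue: 140 × 2/4 = 70
  white: 140 × 1/4 = 35

35, 70, 35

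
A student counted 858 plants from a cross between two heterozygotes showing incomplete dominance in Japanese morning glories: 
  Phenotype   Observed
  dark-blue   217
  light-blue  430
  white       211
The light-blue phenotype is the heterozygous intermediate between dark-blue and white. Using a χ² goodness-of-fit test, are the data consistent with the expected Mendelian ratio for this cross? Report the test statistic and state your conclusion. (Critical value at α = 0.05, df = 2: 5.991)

With incomplete dominance, a heterozygote × heterozygote cross gives a 1:2:1 phenotypic ratio.
Total ratio parts = 4. Expected numbers out of 858:
  dark-blue: 858 × 1/4 = 214.5
  light-blue: 858 × 2/4 = 429
  white: 858 × 1/4 = 214.5
χ² = Σ (O − E)² / E
  dark-blue: (217 − 214.5)² / 214.5 = 0.0291
  light-blue: (430 − 429)² / 429 = 0.0023
  white: (211 − 214.5)² / 214.5 = 0.0571
χ² = 0.0291 + 0.0023 + 0.0571 = 0.0885 ≈ 0.089
Degrees of freedom = 3 − 1 = 2; critical value at α = 0.05 is 5.991.
Since 0.089 < 5.991, we fail to reject the null hypothesis — the data are consistent with the 1:2:1 ratio.

0.089; consistent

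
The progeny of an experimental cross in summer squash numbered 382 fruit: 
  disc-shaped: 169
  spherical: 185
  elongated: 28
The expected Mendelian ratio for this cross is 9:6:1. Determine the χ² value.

22.675

Under the 9:6:1 hypothesis (Σ ratio = 16, N = 382):
  disc-shaped: 382 × 9/16 = 214.875
  spherical: 382 × 6/16 = 143.25
  elongated: 382 × 1/16 = 23.875
χ² = Σ (O − E)² / E
  disc-shaped: (169 − 214.875)² / 214.875 = 9.7941
  spherical: (185 − 143.25)² / 143.25 = 12.1680
  elongated: (28 − 23.875)² / 23.875 = 0.7127
χ² = 9.7941 + 12.1680 + 0.7127 = 22.6748 ≈ 22.675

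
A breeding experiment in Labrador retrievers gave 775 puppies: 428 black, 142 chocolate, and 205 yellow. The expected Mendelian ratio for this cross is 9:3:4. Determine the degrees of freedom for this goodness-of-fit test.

A goodness-of-fit test with 3 phenotype classes has df = 3 − 1 = 2.

2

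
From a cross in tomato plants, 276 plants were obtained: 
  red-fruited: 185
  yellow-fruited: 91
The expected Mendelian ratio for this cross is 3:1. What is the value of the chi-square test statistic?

Expected counts for N = 276 under a 3:1 ratio (total parts = 4):
  red-fruited: 276 × 3/4 = 207
  yellow-fruited: 276 × 1/4 = 69
χ² = Σ (O − E)² / E
  red-fruited: (185 − 207)² / 207 = 2.3382
  yellow-fruited: (91 − 69)² / 69 = 7.0145
χ² = 2.3382 + 7.0145 = 9.3527 ≈ 9.353

9.353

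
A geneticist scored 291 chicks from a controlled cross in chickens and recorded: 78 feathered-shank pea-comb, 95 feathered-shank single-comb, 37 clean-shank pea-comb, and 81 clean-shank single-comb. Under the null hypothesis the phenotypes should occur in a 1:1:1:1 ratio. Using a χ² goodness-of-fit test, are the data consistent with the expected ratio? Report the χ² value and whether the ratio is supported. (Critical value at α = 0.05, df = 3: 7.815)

Expected counts for N = 291 under a 1:1:1:1 ratio (total parts = 4):
  feathered-shank pea-comb: 291 × 1/4 = 72.75
  feathered-shank single-comb: 291 × 1/4 = 72.75
  clean-shank pea-comb: 291 × 1/4 = 72.75
  clean-shank single-comb: 291 × 1/4 = 72.75
χ² = Σ (O − E)² / E
  feathered-shank pea-comb: (78 − 72.75)² / 72.75 = 0.3789
  feathered-shank single-comb: (95 − 72.75)² / 72.75 = 6.8050
  clean-shank pea-comb: (37 − 72.75)² / 72.75 = 17.5679
  clean-shank single-comb: (81 − 72.75)² / 72.75 = 0.9356
χ² = 0.3789 + 6.8050 + 17.5679 + 0.9356 = 25.6874 ≈ 25.687
Degrees of freedom = 4 − 1 = 3; critical value at α = 0.05 is 7.815.
Since 25.687 > 7.815, we reject the null hypothesis — the data do not fit the 1:1:1:1 ratio.

25.687; not consistent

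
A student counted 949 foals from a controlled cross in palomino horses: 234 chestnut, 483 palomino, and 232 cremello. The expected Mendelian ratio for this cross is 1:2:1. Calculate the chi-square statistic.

Under the 1:2:1 hypothesis (Σ ratio = 4, N = 949):
  chestnut: 949 × 1/4 = 237.25
  palomino: 949 × 2/4 = 474.5
  cremello: 949 × 1/4 = 237.25
χ² = Σ (O − E)² / E
  chestnut: (234 − 237.25)² / 237.25 = 0.0445
  palomino: (483 − 474.5)² / 474.5 = 0.1523
  cremello: (232 − 237.25)² / 237.25 = 0.1162
χ² = 0.0445 + 0.1523 + 0.1162 = 0.313

0.313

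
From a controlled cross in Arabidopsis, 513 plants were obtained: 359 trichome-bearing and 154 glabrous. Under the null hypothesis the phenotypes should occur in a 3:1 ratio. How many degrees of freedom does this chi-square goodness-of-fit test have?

1

A goodness-of-fit test with 2 phenotype classes has df = 2 − 1 = 1.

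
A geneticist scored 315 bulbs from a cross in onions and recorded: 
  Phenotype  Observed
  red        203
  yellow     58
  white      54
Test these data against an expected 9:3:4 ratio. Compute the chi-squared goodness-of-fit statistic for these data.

11.558

Under the 9:3:4 hypothesis (Σ ratio = 16, N = 315):
  red: 315 × 9/16 = 177.1875
  yellow: 315 × 3/16 = 59.0625
  white: 315 × 4/16 = 78.75
χ² = Σ (O − E)² / E
  red: (203 − 177.1875)² / 177.1875 = 3.7603
  yellow: (58 − 59.0625)² / 59.0625 = 0.0191
  white: (54 − 78.75)² / 78.75 = 7.7786
χ² = 3.7603 + 0.0191 + 7.7786 = 11.558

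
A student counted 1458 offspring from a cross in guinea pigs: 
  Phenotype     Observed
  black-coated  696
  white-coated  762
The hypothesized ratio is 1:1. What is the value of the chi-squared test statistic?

Total ratio parts = 2. Expected numbers out of 1458:
  black-coated: 1458 × 1/2 = 729
  white-coated: 1458 × 1/2 = 729
χ² = Σ (O − E)² / E
  black-coated: (696 − 729)² / 729 = 1.4938
  white-coated: (762 − 729)² / 729 = 1.4938
χ² = 1.4938 + 1.4938 = 2.9876 ≈ 2.988

2.988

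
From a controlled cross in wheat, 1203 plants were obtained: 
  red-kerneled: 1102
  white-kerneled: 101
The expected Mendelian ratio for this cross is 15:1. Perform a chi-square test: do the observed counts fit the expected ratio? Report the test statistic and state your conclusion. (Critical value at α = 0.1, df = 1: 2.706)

Expected counts for N = 1203 under a 15:1 ratio (total parts = 16):
  red-kerneled: 1203 × 15/16 = 1127.8125
  white-kerneled: 1203 × 1/16 = 75.1875
χ² = Σ (O − E)² / E
  red-kerneled: (1102 − 1127.8125)² / 1127.8125 = 0.5908
  white-kerneled: (101 − 75.1875)² / 75.1875 = 8.8616
χ² = 0.5908 + 8.8616 = 9.4524 ≈ 9.452
Degrees of freedom = 2 − 1 = 1; critical value at α = 0.1 is 2.706.
Since 9.452 > 2.706, we reject the null hypothesis — the data do not fit the 15:1 ratio.

9.452; not consistent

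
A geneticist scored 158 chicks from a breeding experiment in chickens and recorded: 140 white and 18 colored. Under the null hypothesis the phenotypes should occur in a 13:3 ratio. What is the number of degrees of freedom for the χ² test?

1

A goodness-of-fit test with 2 phenotype classes has df = 2 − 1 = 1.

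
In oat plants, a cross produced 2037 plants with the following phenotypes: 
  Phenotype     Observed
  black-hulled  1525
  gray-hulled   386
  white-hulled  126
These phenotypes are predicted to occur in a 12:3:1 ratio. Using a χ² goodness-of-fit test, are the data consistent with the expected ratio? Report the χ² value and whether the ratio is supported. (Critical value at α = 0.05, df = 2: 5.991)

0.062; consistent

Under the 12:3:1 hypothesis (Σ ratio = 16, N = 2037):
  black-hulled: 2037 × 12/16 = 1527.75
  gray-hulled: 2037 × 3/16 = 381.9375
  white-hulled: 2037 × 1/16 = 127.3125
χ² = Σ (O − E)² / E
  black-hulled: (1525 − 1527.75)² / 1527.75 = 0.0050
  gray-hulled: (386 − 381.9375)² / 381.9375 = 0.0432
  white-hulled: (126 − 127.3125)² / 127.3125 = 0.0135
χ² = 0.0050 + 0.0432 + 0.0135 = 0.0617 ≈ 0.062
Degrees of freedom = 3 − 1 = 2; critical value at α = 0.05 is 5.991.
Since 0.062 < 5.991, we fail to reject the null hypothesis — the data are consistent with the 12:3:1 ratio.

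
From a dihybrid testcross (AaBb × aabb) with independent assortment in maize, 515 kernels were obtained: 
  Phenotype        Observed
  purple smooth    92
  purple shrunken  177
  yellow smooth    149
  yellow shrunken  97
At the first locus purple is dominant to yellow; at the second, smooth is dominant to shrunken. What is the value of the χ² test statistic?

A dihybrid testcross with independent assortment gives a 1:1:1:1 ratio.
Under the 1:1:1:1 hypothesis (Σ ratio = 4, N = 515):
  purple smooth: 515 × 1/4 = 128.75
  purple shrunken: 515 × 1/4 = 128.75
  yellow smooth: 515 × 1/4 = 128.75
  yellow shrunken: 515 × 1/4 = 128.75
χ² = Σ (O − E)² / E
  purple smooth: (92 − 128.75)² / 128.75 = 10.4898
  purple shrunken: (177 − 128.75)² / 128.75 = 18.0820
  yellow smooth: (149 − 128.75)² / 128.75 = 3.1850
  yellow shrunken: (97 − 128.75)² / 128.75 = 7.8296
χ² = 10.4898 + 18.0820 + 3.1850 + 7.8296 = 39.5864 ≈ 39.586

39.586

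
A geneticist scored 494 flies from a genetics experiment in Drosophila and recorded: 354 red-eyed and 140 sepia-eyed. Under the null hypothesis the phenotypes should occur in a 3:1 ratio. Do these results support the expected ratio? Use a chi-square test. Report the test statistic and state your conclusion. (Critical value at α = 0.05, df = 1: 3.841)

2.939; consistent

Under the 3:1 hypothesis (Σ ratio = 4, N = 494):
  red-eyed: 494 × 3/4 = 370.5
  sepia-eyed: 494 × 1/4 = 123.5
χ² = Σ (O − E)² / E
  red-eyed: (354 − 370.5)² / 370.5 = 0.7348
  sepia-eyed: (140 − 123.5)² / 123.5 = 2.2045
χ² = 0.7348 + 2.2045 = 2.9393 ≈ 2.939
Degrees of freedom = 2 − 1 = 1; critical value at α = 0.05 is 3.841.
Since 2.939 < 3.841, we fail to reject the null hypothesis — the data are consistent with the 3:1 ratio.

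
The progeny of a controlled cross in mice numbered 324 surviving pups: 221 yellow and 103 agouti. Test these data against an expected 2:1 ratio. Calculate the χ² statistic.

0.347

Under the 2:1 hypothesis (Σ ratio = 3, N = 324):
  yellow: 324 × 2/3 = 216
  agouti: 324 × 1/3 = 108
χ² = Σ (O − E)² / E
  yellow: (221 − 216)² / 216 = 0.1157
  agouti: (103 − 108)² / 108 = 0.2315
χ² = 0.1157 + 0.2315 = 0.3472 ≈ 0.347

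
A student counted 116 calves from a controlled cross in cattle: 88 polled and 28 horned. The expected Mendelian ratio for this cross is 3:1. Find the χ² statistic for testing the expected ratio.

Under the 3:1 hypothesis (Σ ratio = 4, N = 116):
  polled: 116 × 3/4 = 87
  horned: 116 × 1/4 = 29
χ² = Σ (O − E)² / E
  polled: (88 − 87)² / 87 = 0.0115
  horned: (28 − 29)² / 29 = 0.0345
χ² = 0.0115 + 0.0345 = 0.046

0.046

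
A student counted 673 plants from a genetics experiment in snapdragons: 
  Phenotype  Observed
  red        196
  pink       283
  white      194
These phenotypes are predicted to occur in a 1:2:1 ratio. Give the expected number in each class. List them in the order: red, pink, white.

168.25, 336.5, 168.25

Expected counts for N = 673 under a 1:2:1 ratio (total parts = 4):
  red: 673 × 1/4 = 168.25
  pink: 673 × 2/4 = 336.5
  white: 673 × 1/4 = 168.25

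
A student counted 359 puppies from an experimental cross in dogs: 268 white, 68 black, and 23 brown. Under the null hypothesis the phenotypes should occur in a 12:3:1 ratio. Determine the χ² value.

The 12:3:1 ratio has 16 parts, so with N = 359 the expected counts are:
  white: 359 × 12/16 = 269.25
  black: 359 × 3/16 = 67.3125
  brown: 359 × 1/16 = 22.4375
χ² = Σ (O − E)² / E
  white: (268 − 269.25)² / 269.25 = 0.0058
  black: (68 − 67.3125)² / 67.3125 = 0.0070
  brown: (23 − 22.4375)² / 22.4375 = 0.0141
χ² = 0.0058 + 0.0070 + 0.0141 = 0.0269 ≈ 0.027

0.027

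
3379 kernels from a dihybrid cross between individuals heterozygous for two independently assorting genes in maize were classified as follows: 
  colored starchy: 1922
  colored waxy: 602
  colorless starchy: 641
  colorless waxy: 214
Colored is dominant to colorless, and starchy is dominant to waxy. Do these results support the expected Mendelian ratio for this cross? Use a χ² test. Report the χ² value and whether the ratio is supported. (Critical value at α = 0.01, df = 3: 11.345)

A dihybrid F₂ with independent assortment and complete dominance at both loci gives a 9:3:3:1 phenotypic ratio.
The 9:3:3:1 ratio has 16 parts, so with N = 3379 the expected counts are:
  colored starchy: 3379 × 9/16 = 1900.6875
  colored waxy: 3379 × 3/16 = 633.5625
  colorless starchy: 3379 × 3/16 = 633.5625
  colorless waxy: 3379 × 1/16 = 211.1875
χ² = Σ (O − E)² / E
  colored starchy: (1922 − 1900.6875)² / 1900.6875 = 0.2390
  colored waxy: (602 − 633.5625)² / 633.5625 = 1.5724
  colorless starchy: (641 − 633.5625)² / 633.5625 = 0.0873
  colorless waxy: (214 − 211.1875)² / 211.1875 = 0.0375
χ² = 0.2390 + 1.5724 + 0.0873 + 0.0375 = 1.9362 ≈ 1.936
Degrees of freedom = 4 − 1 = 3; critical value at α = 0.01 is 11.345.
Since 1.936 < 11.345, we fail to reject the null hypothesis — the data are consistent with the 9:3:3:1 ratio.

1.936; consistent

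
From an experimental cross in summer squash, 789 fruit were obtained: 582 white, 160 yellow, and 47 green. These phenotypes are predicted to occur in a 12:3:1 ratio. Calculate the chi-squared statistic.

Expected counts for N = 789 under a 12:3:1 ratio (total parts = 16):
  white: 789 × 12/16 = 591.75
  yellow: 789 × 3/16 = 147.9375
  green: 789 × 1/16 = 49.3125
χ² = Σ (O − E)² / E
  white: (582 − 591.75)² / 591.75 = 0.1606
  yellow: (160 − 147.9375)² / 147.9375 = 0.9835
  green: (47 − 49.3125)² / 49.3125 = 0.1084
χ² = 0.1606 + 0.9835 + 0.1084 = 1.2525 ≈ 1.253

1.253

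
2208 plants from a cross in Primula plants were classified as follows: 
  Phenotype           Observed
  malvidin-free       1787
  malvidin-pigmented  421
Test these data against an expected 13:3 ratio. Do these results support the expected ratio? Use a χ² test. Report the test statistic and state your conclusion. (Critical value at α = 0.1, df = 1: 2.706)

Under the 13:3 hypothesis (Σ ratio = 16, N = 2208):
  malvidin-free: 2208 × 13/16 = 1794
  malvidin-pigmented: 2208 × 3/16 = 414
χ² = Σ (O − E)² / E
  malvidin-free: (1787 − 1794)² / 1794 = 0.0273
  malvidin-pigmented: (421 − 414)² / 414 = 0.1184
χ² = 0.0273 + 0.1184 = 0.1457 ≈ 0.146
Degrees of freedom = 2 − 1 = 1; critical value at α = 0.1 is 2.706.
Since 0.146 < 2.706, we fail to reject the null hypothesis — the data are consistent with the 13:3 ratio.

0.146; consistent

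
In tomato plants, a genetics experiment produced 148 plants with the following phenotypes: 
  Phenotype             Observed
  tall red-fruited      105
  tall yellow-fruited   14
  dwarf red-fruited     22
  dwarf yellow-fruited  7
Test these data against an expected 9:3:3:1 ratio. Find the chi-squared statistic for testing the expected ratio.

14.234

The 9:3:3:1 ratio has 16 parts, so with N = 148 the expected counts are:
  tall red-fruited: 148 × 9/16 = 83.25
  tall yellow-fruited: 148 × 3/16 = 27.75
  dwarf red-fruited: 148 × 3/16 = 27.75
  dwarf yellow-fruited: 148 × 1/16 = 9.25
χ² = Σ (O − E)² / E
  tall red-fruited: (105 − 83.25)² / 83.25 = 5.6824
  tall yellow-fruited: (14 − 27.75)² / 27.75 = 6.8131
  dwarf red-fruited: (22 − 27.75)² / 27.75 = 1.1914
  dwarf yellow-fruited: (7 − 9.25)² / 9.25 = 0.5473
χ² = 5.6824 + 6.8131 + 1.1914 + 0.5473 = 14.2342 ≈ 14.234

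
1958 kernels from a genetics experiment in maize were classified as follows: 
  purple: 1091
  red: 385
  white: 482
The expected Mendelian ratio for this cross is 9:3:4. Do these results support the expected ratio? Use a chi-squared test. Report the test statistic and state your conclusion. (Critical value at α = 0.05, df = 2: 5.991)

1.083; consistent

Expected counts for N = 1958 under a 9:3:4 ratio (total parts = 16):
  purple: 1958 × 9/16 = 1101.375
  red: 1958 × 3/16 = 367.125
  white: 1958 × 4/16 = 489.5
χ² = Σ (O − E)² / E
  purple: (1091 − 1101.375)² / 1101.375 = 0.0977
  red: (385 − 367.125)² / 367.125 = 0.8703
  white: (482 − 489.5)² / 489.5 = 0.1149
χ² = 0.0977 + 0.8703 + 0.1149 = 1.0829 ≈ 1.083
Degrees of freedom = 3 − 1 = 2; critical value at α = 0.05 is 5.991.
Since 1.083 < 5.991, we fail to reject the null hypothesis — the data are consistent with the 9:3:4 ratio.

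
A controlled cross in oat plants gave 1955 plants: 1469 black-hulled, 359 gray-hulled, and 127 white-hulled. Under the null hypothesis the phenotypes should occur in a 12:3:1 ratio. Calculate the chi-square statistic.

0.351

Expected counts for N = 1955 under a 12:3:1 ratio (total parts = 16):
  black-hulled: 1955 × 12/16 = 1466.25
  gray-hulled: 1955 × 3/16 = 366.5625
  white-hulled: 1955 × 1/16 = 122.1875
χ² = Σ (O − E)² / E
  black-hulled: (1469 − 1466.25)² / 1466.25 = 0.0052
  gray-hulled: (359 − 366.5625)² / 366.5625 = 0.1560
  white-hulled: (127 − 122.1875)² / 122.1875 = 0.1895
χ² = 0.0052 + 0.1560 + 0.1895 = 0.3507 ≈ 0.351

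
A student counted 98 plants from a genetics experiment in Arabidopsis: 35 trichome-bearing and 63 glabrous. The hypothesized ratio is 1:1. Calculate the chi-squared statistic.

8.000

The 1:1 ratio has 2 parts, so with N = 98 the expected counts are:
  trichome-bearing: 98 × 1/2 = 49
  glabrous: 98 × 1/2 = 49
χ² = Σ (O − E)² / E
  trichome-bearing: (35 − 49)² / 49 = 4.0000
  glabrous: (63 − 49)² / 49 = 4.0000
χ² = 4.0000 + 4.0000 = 8.000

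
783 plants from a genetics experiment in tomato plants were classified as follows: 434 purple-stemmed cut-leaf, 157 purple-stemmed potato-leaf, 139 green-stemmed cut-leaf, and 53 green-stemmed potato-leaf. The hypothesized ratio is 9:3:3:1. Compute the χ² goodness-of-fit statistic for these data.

1.554

Expected counts for N = 783 under a 9:3:3:1 ratio (total parts = 16):
  purple-stemmed cut-leaf: 783 × 9/16 = 440.4375
  purple-stemmed potato-leaf: 783 × 3/16 = 146.8125
  green-stemmed cut-leaf: 783 × 3/16 = 146.8125
  green-stemmed potato-leaf: 783 × 1/16 = 48.9375
χ² = Σ (O − E)² / E
  purple-stemmed cut-leaf: (434 − 440.4375)² / 440.4375 = 0.0941
  purple-stemmed potato-leaf: (157 − 146.8125)² / 146.8125 = 0.7069
  green-stemmed cut-leaf: (139 − 146.8125)² / 146.8125 = 0.4157
  green-stemmed potato-leaf: (53 − 48.9375)² / 48.9375 = 0.3372
χ² = 0.0941 + 0.7069 + 0.4157 + 0.3372 = 1.5539 ≈ 1.554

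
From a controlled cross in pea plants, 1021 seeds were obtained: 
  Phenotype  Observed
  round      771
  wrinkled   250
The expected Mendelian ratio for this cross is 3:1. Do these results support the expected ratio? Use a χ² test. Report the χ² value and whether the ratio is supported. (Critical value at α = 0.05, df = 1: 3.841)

Total ratio parts = 4. Expected numbers out of 1021:
  round: 1021 × 3/4 = 765.75
  wrinkled: 1021 × 1/4 = 255.25
χ² = Σ (O − E)² / E
  round: (771 − 765.75)² / 765.75 = 0.0360
  wrinkled: (250 − 255.25)² / 255.25 = 0.1080
χ² = 0.0360 + 0.1080 = 0.144
Degrees of freedom = 2 − 1 = 1; critical value at α = 0.05 is 3.841.
Since 0.144 < 3.841, we fail to reject the null hypothesis — the data are consistent with the 3:1 ratio.

0.144; consistent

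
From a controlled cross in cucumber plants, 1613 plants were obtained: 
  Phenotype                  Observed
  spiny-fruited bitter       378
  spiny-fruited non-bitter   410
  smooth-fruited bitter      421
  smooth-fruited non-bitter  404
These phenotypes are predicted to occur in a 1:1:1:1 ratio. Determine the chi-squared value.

2.477

The 1:1:1:1 ratio has 4 parts, so with N = 1613 the expected counts are:
  spiny-fruited bitter: 1613 × 1/4 = 403.25
  spiny-fruited non-bitter: 1613 × 1/4 = 403.25
  smooth-fruited bitter: 1613 × 1/4 = 403.25
  smooth-fruited non-bitter: 1613 × 1/4 = 403.25
χ² = Σ (O − E)² / E
  spiny-fruited bitter: (378 − 403.25)² / 403.25 = 1.5811
  spiny-fruited non-bitter: (410 − 403.25)² / 403.25 = 0.1130
  smooth-fruited bitter: (421 − 403.25)² / 403.25 = 0.7813
  smooth-fruited non-bitter: (404 − 403.25)² / 403.25 = 0.0014
χ² = 1.5811 + 0.1130 + 0.7813 + 0.0014 = 2.4768 ≈ 2.477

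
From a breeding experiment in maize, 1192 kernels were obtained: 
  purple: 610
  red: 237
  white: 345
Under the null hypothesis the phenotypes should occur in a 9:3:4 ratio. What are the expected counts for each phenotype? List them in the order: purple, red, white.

670.5, 223.5, 298

The 9:3:4 ratio has 16 parts, so with N = 1192 the expected counts are:
  purple: 1192 × 9/16 = 670.5
  red: 1192 × 3/16 = 223.5
  white: 1192 × 4/16 = 298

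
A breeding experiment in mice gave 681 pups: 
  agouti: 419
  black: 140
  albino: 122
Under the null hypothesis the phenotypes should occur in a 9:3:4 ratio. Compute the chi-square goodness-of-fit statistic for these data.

18.233

Expected counts for N = 681 under a 9:3:4 ratio (total parts = 16):
  agouti: 681 × 9/16 = 383.0625
  black: 681 × 3/16 = 127.6875
  albino: 681 × 4/16 = 170.25
χ² = Σ (O − E)² / E
  agouti: (419 − 383.0625)² / 383.0625 = 3.3715
  black: (140 − 127.6875)² / 127.6875 = 1.1873
  albino: (122 − 170.25)² / 170.25 = 13.6744
χ² = 3.3715 + 1.1873 + 13.6744 = 18.2332 ≈ 18.233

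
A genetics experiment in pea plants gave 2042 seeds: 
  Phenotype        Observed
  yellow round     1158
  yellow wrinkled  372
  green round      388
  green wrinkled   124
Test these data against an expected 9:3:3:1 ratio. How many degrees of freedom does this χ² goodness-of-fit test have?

3

A goodness-of-fit test with 4 phenotype classes has df = 4 − 1 = 3.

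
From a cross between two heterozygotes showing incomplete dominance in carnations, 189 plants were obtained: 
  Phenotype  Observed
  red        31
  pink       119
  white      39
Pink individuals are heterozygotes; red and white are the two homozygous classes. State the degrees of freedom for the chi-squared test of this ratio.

2

With incomplete dominance, a heterozygote × heterozygote cross gives a 1:2:1 phenotypic ratio.
A goodness-of-fit test with 3 phenotype classes has df = 3 − 1 = 2.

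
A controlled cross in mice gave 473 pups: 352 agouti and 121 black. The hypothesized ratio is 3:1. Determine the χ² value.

Total ratio parts = 4. Expected numbers out of 473:
  agouti: 473 × 3/4 = 354.75
  black: 473 × 1/4 = 118.25
χ² = Σ (O − E)² / E
  agouti: (352 − 354.75)² / 354.75 = 0.0213
  black: (121 − 118.25)² / 118.25 = 0.0640
χ² = 0.0213 + 0.0640 = 0.0853 ≈ 0.085

0.085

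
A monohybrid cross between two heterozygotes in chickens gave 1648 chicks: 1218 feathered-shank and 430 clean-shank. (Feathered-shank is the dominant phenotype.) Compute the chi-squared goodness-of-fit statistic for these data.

For a monohybrid cross between heterozygotes with complete dominance, the expected phenotypic ratio is 3:1.
Expected counts for N = 1648 under a 3:1 ratio (total parts = 4):
  feathered-shank: 1648 × 3/4 = 1236
  clean-shank: 1648 × 1/4 = 412
χ² = Σ (O − E)² / E
  feathered-shank: (1218 − 1236)² / 1236 = 0.2621
  clean-shank: (430 − 412)² / 412 = 0.7864
χ² = 0.2621 + 0.7864 = 1.0485 ≈ 1.049

1.049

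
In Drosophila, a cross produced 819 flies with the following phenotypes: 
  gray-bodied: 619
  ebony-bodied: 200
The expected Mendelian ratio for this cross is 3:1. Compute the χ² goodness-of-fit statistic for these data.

The 3:1 ratio has 4 parts, so with N = 819 the expected counts are:
  gray-bodied: 819 × 3/4 = 614.25
  ebony-bodied: 819 × 1/4 = 204.75
χ² = Σ (O − E)² / E
  gray-bodied: (619 − 614.25)² / 614.25 = 0.0367
  ebony-bodied: (200 − 204.75)² / 204.75 = 0.1102
χ² = 0.0367 + 0.1102 = 0.1469 ≈ 0.147

0.147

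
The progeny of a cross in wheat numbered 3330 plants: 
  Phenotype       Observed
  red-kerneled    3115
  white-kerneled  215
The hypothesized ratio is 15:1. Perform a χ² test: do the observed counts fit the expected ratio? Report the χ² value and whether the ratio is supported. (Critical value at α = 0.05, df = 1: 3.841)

0.242; consistent

Total ratio parts = 16. Expected numbers out of 3330:
  red-kerneled: 3330 × 15/16 = 3121.875
  white-kerneled: 3330 × 1/16 = 208.125
χ² = Σ (O − E)² / E
  red-kerneled: (3115 − 3121.875)² / 3121.875 = 0.0151
  white-kerneled: (215 − 208.125)² / 208.125 = 0.2271
χ² = 0.0151 + 0.2271 = 0.2422 ≈ 0.242
Degrees of freedom = 2 − 1 = 1; critical value at α = 0.05 is 3.841.
Since 0.242 < 3.841, we fail to reject the null hypothesis — the data are consistent with the 15:1 ratio.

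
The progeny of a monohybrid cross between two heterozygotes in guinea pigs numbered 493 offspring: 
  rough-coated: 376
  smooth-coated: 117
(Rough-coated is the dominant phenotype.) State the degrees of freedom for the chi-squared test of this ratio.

1

For a monohybrid cross between heterozygotes with complete dominance, the expected phenotypic ratio is 3:1.
A goodness-of-fit test with 2 phenotype classes has df = 2 − 1 = 1.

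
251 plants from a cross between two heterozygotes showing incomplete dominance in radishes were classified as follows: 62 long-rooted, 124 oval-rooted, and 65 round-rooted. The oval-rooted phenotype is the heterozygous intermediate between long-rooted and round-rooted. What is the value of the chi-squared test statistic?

With incomplete dominance, a heterozygote × heterozygote cross gives a 1:2:1 phenotypic ratio.
The 1:2:1 ratio has 4 parts, so with N = 251 the expected counts are:
  long-rooted: 251 × 1/4 = 62.75
  oval-rooted: 251 × 2/4 = 125.5
  round-rooted: 251 × 1/4 = 62.75
χ² = Σ (O − E)² / E
  long-rooted: (62 − 62.75)² / 62.75 = 0.0090
  oval-rooted: (124 − 125.5)² / 125.5 = 0.0179
  round-rooted: (65 − 62.75)² / 62.75 = 0.0807
χ² = 0.0090 + 0.0179 + 0.0807 = 0.1076 ≈ 0.108

0.108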